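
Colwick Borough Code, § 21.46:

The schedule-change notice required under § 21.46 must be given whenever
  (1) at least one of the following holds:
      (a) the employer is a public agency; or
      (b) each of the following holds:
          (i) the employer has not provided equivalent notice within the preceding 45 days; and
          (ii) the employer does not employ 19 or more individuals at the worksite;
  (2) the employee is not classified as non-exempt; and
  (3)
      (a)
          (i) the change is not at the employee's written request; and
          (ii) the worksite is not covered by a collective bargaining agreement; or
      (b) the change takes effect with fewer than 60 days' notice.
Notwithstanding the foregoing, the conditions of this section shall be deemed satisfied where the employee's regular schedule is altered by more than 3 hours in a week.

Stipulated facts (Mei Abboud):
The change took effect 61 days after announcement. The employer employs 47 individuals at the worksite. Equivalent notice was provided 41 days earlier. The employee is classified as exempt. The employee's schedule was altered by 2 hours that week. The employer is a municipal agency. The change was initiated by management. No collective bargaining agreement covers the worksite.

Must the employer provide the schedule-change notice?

Yes — required.

(a) public agency — met.
(i) no recent notice — not satisfied.
(ii) not (≥ 19 at site) — fails.
(b): F AND F → false.
(1) = T OR F = true.
(2) not (non-exempt) — satisfied.
(i) not employee-requested — satisfied.
(ii) no CBA — satisfied.
So (a) is satisfied (T AND T).
(b) < 60 days' notice — not satisfied.
(3) = T OR F = true.
Overall: T AND T AND T → true.
Exception (schedule shift > 3h) — not satisfied.
Result: main true OR exception false → true.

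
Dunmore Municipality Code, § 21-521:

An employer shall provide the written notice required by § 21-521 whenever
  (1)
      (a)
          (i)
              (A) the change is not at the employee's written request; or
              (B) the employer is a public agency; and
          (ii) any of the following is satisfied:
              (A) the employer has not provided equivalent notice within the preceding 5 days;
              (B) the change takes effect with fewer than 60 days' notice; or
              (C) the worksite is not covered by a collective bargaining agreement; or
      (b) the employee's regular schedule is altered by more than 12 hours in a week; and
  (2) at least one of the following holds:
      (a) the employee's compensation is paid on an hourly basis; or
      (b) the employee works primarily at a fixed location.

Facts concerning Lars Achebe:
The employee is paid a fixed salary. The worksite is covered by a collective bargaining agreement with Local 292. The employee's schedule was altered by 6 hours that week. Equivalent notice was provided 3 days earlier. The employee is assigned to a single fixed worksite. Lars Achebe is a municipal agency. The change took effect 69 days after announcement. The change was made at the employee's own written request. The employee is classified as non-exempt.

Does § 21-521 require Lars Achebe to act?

(A) not employee-requested — not met.
(B) public agency — holds.
(i) = F OR T = true.
(A) no recent notice — not met.
(B) < 60 days' notice — fails.
(C) no CBA — not met.
(ii) = F OR F OR F = false.
So (a) is not satisfied (T AND F).
(b) schedule shift > 12h — fails.
(1): F OR F → false.
(a) hourly-paid — fails.
(b) fixed location — satisfied.
So (2) is satisfied (F OR T).
Overall = F AND T = false.

No — not required.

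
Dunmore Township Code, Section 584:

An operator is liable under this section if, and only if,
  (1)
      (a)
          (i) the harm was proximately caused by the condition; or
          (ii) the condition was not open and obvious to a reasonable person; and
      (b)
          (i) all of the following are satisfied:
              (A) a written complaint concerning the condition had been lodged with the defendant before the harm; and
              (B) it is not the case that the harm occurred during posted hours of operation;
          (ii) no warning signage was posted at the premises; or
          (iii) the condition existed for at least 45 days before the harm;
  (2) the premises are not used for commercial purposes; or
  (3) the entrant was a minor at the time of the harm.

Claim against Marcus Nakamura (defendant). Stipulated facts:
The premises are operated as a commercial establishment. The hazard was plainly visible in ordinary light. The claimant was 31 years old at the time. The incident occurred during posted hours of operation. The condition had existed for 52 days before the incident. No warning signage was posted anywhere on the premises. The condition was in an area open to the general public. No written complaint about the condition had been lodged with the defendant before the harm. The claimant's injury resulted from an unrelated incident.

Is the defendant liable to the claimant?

No — not liable.

(i) proximate cause — not satisfied.
(ii) not open/obvious — not met.
So (a) is not satisfied (F OR F).
(A) complaint lodged — not satisfied.
(B) not (during posted hours) — fails.
(i): F AND F → false.
(ii) no signage posted — met.
(iii) condition ≥45 days old — met.
(b) = F OR T OR T = true.
So (1) is not satisfied (F AND T).
(2) not (commercial use) — fails.
(3) entrant a minor — fails.
Overall: F OR F OR F → false.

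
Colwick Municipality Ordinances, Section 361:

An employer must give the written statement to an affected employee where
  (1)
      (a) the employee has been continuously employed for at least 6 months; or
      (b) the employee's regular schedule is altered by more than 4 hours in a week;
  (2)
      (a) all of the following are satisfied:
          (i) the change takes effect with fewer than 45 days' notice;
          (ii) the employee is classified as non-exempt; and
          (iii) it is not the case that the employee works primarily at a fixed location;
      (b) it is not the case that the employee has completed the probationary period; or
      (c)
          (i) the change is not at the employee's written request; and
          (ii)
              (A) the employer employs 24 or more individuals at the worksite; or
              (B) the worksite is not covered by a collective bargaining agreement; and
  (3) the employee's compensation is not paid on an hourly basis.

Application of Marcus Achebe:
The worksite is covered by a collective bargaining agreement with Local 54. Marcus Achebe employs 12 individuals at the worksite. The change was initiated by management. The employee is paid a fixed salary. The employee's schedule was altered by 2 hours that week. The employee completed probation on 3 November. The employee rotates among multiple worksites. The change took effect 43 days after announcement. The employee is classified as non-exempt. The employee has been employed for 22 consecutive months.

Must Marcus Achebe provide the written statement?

(a) tenure ≥ 6 mo. — holds.
(b) schedule shift > 4h — not satisfied.
So (1) is satisfied (T OR F).
(i) < 45 days' notice — met.
(ii) non-exempt — satisfied.
(iii) not (fixed location) — satisfied.
(a) = T AND T AND T = true.
(b) not (past probation) — not met.
(i) not employee-requested — holds.
(A) ≥ 24 at site — not met.
(B) no CBA — fails.
(ii): F OR F → false.
(c) = T AND F = false.
So (2) is satisfied (T OR F OR F).
(3) not (hourly-paid) — met.
So Overall is satisfied (T AND T AND T).

Yes — required.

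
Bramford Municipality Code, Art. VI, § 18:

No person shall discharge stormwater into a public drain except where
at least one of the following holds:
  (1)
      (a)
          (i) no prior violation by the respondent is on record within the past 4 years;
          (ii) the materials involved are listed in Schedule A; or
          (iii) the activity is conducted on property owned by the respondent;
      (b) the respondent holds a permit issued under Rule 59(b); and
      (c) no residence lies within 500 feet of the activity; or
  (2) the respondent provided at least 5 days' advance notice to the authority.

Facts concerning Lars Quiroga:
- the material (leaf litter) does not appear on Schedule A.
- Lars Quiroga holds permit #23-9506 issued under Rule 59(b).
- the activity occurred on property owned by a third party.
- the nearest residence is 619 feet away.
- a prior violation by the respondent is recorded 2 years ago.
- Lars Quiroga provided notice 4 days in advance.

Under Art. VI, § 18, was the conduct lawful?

(i) no prior violation — not met.
(ii) Schedule A material — not satisfied.
(iii) own property — not satisfied.
(a) = F OR F OR F = false.
(b) holds permit — satisfied.
(c) no residence in 500 ft — satisfied.
(1) = F AND T AND T = false.
(2) ≥5 days' notice — fails.
So Overall is not satisfied (F OR F).

No — unlawful.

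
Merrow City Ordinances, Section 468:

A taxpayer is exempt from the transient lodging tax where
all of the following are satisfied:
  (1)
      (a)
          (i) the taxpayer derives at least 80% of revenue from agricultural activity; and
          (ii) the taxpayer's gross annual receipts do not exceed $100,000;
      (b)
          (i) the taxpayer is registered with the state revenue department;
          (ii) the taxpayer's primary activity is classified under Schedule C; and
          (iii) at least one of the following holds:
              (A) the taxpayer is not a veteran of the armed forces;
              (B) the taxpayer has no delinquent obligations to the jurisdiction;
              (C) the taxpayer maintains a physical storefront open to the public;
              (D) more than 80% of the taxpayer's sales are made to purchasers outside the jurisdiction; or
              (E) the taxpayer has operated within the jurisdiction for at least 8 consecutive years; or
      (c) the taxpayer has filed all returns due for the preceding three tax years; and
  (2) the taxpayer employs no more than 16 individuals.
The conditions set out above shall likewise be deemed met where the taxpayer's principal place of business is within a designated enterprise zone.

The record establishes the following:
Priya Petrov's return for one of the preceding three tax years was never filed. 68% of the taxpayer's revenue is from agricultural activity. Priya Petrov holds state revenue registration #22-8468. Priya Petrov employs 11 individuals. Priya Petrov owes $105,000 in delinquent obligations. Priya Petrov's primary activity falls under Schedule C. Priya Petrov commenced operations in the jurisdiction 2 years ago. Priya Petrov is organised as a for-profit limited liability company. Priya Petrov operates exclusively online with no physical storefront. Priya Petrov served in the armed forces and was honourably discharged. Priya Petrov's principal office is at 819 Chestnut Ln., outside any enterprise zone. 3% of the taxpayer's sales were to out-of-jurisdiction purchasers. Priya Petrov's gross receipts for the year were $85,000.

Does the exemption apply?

(i) ≥80% agricultural — not met.
(ii) receipts ≤ $100,000 — met.
(a): F AND T → false.
(i) state-registered — satisfied.
(ii) Schedule C activity — holds.
(A) not (veteran) — not satisfied.
(B) no delinquency — not met.
(C) has storefront — not satisfied.
(D) >80% out-of-jur. sales — fails.
(E) ≥ 8 yrs in jurisdiction — not met.
(iii): F OR F OR F OR F OR F → false.
(b): T AND T AND F → false.
(c) returns current — fails.
(1): F OR F OR F → false.
(2) ≤ 16 employees — satisfied.
Overall: F AND T → false.
Exception (in enterprise zone) — not satisfied.
Result: main false OR exception false → false.

No — not exempt.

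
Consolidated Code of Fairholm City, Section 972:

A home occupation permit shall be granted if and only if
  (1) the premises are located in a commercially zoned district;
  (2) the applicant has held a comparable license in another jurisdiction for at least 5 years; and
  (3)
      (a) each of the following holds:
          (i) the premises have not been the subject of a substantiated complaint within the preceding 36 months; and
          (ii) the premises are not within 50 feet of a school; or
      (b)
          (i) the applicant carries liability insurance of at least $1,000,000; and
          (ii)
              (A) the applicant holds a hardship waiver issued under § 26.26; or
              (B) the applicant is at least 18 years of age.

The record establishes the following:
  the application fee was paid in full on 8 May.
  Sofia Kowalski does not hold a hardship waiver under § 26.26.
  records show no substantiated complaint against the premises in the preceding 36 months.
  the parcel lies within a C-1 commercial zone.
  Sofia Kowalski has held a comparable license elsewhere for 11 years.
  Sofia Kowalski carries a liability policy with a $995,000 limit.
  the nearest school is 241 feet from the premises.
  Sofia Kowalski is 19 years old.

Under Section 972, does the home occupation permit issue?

Yes — granted.

(1) commercially zoned — met.
(2) prior license ≥ 5 yr — met.
(i) no complaint in 36 mo. — holds.
(ii) ≥50 ft from school — satisfied.
(a): T AND T → true.
(i) insurance ≥ $1,000,000 — fails.
(A) hardship waiver — not met.
(B) age ≥ 18 — satisfied.
(ii): F OR T → true.
(b): F AND T → false.
(3) = T OR F = true.
Overall = T AND T AND T = true.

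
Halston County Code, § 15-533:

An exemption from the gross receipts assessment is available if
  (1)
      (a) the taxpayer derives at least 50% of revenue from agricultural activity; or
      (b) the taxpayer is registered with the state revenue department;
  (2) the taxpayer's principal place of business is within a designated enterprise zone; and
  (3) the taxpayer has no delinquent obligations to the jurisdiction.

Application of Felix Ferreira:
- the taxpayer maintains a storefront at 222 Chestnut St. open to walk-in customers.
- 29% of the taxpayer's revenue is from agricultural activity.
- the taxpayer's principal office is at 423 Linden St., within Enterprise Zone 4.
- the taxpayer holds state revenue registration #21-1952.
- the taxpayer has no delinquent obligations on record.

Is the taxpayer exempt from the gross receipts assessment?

(a) ≥50% agricultural — not met.
(b) state-registered — satisfied.
(1): F OR T → true.
(2) in enterprise zone — satisfied.
(3) no delinquency — satisfied.
Overall = T AND T AND T = true.

Yes — exempt.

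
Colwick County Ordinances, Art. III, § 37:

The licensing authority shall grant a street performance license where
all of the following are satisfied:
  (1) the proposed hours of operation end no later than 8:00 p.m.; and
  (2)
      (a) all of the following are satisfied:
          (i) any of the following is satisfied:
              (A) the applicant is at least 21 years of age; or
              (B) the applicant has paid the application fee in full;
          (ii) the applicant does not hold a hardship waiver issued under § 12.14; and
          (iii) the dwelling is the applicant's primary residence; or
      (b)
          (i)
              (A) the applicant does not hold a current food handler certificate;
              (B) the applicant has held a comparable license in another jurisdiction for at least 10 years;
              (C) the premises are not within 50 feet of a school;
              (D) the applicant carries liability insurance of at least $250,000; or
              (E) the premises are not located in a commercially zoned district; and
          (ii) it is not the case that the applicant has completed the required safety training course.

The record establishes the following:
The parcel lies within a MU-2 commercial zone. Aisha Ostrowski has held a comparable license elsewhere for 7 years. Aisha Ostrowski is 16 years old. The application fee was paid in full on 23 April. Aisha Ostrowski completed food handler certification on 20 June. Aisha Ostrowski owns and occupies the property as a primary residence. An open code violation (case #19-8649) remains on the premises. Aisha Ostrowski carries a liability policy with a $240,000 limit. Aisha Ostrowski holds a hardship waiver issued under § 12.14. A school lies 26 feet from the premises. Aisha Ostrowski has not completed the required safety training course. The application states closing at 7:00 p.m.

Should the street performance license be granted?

(1) closes by 8 p.m. — met.
(A) age ≥ 21 — not satisfied.
(B) fee paid — holds.
(i): F OR T → true.
(ii) not (hardship waiver) — fails.
(iii) primary residence — met.
(a) = T AND F AND T = false.
(A) not (food handler cert.) — not satisfied.
(B) prior license ≥ 10 yr — fails.
(C) ≥50 ft from school — not met.
(D) insurance ≥ $250,000 — fails.
(E) not (commercially zoned) — fails.
(i): F OR F OR F OR F OR F → false.
(ii) not (safety training) — satisfied.
(b) = F AND T = false.
(2) = F OR F = false.
Overall: T AND F → false.

No — denied.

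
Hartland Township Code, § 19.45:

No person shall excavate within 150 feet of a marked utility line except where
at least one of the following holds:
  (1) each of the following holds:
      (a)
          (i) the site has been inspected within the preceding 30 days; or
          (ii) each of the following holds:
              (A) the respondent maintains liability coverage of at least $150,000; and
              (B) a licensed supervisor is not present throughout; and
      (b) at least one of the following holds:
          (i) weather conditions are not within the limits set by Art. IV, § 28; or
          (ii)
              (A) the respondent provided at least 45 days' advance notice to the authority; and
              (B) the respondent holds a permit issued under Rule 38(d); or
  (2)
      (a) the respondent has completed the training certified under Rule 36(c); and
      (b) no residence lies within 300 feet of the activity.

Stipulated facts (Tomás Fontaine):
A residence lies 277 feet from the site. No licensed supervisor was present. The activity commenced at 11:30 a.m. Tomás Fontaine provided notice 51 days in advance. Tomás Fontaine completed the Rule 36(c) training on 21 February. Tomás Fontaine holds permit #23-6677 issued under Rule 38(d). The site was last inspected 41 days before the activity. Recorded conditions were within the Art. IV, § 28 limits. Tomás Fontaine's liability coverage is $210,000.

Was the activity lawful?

(i) site inspected — not satisfied.
(A) coverage ≥ $150,000 — met.
(B) not (supervisor present) — met.
(ii) = T AND T = true.
(a) = F OR T = true.
(i) not (weather ok) — not satisfied.
(A) ≥45 days' notice — holds.
(B) holds permit — met.
(ii) = T AND T = true.
(b): F OR T → true.
So (1) is satisfied (T AND T).
(a) training certified — holds.
(b) no residence in 300 ft — not met.
So (2) is not satisfied (T AND F).
Overall = T OR F = true.

Yes — lawful.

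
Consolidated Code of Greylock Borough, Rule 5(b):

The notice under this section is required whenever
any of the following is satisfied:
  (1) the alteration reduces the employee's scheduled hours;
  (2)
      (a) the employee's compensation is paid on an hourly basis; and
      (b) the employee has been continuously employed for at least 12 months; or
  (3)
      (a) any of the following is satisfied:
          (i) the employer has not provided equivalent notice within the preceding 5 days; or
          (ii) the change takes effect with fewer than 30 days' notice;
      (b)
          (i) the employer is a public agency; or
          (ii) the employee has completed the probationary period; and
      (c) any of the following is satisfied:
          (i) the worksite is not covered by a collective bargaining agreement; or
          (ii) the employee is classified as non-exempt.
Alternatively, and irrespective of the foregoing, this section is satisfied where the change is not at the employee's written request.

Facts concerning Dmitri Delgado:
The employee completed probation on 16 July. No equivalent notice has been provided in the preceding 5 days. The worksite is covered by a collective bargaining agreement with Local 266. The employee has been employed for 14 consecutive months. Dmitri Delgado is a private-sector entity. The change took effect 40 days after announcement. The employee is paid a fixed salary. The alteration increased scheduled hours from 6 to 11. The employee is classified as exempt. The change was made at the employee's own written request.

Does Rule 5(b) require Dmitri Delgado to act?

No — not required.

(1) hours reduced — fails.
(a) hourly-paid — not satisfied.
(b) tenure ≥ 12 mo. — holds.
(2): F AND T → false.
(i) no recent notice — met.
(ii) < 30 days' notice — not met.
(a) = T OR F = true.
(i) public agency — not satisfied.
(ii) past probation — holds.
(b): F OR T → true.
(i) no CBA — not met.
(ii) non-exempt — not satisfied.
So (c) is not satisfied (F OR F).
So (3) is not satisfied (T AND T AND F).
Overall = F OR F OR F = false.
Exception (not employee-requested) — not satisfied.
Result: main false OR exception false → false.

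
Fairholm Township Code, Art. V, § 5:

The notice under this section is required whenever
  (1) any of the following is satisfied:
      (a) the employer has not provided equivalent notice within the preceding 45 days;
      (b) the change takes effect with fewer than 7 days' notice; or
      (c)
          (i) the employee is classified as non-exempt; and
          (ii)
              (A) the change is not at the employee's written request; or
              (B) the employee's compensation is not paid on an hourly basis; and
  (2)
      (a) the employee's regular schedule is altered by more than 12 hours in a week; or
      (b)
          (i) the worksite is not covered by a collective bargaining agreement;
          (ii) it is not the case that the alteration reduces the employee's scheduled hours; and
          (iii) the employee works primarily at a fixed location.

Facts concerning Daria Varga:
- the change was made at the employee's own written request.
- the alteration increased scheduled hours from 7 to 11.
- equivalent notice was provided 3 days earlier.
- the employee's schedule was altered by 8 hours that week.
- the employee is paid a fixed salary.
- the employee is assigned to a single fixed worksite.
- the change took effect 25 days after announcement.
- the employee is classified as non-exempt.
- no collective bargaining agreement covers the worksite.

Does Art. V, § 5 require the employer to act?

(a) no recent notice — not satisfied.
(b) < 7 days' notice — not met.
(i) non-exempt — met.
(A) not employee-requested — not satisfied.
(B) not (hourly-paid) — met.
(ii) = F OR T = true.
(c): T AND T → true.
(1): F OR F OR T → true.
(a) schedule shift > 12h — not satisfied.
(i) no CBA — satisfied.
(ii) not (hours reduced) — holds.
(iii) fixed location — satisfied.
So (b) is satisfied (T AND T AND T).
(2): F OR T → true.
Overall: T AND T → true.

Yes — required.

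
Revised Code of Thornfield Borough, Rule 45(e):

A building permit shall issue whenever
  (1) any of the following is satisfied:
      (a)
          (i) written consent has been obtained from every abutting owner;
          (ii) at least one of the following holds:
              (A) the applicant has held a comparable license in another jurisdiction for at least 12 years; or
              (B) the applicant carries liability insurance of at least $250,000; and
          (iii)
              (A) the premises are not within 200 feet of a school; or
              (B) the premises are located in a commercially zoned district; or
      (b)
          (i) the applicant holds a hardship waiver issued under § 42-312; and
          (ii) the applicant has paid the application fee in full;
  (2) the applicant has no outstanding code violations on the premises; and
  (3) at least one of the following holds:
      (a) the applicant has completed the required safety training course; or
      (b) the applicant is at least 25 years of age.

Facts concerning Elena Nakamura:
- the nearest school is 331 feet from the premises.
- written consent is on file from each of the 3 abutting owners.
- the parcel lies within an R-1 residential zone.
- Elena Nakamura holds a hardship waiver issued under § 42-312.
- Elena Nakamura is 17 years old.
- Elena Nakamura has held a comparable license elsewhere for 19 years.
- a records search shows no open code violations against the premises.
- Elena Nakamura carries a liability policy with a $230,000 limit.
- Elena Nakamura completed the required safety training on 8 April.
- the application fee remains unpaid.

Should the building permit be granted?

Yes — granted.

(i) all abutters consent — met.
(A) prior license ≥ 12 yr — holds.
(B) insurance ≥ $250,000 — fails.
(ii) = T OR F = true.
(A) ≥200 ft from school — holds.
(B) commercially zoned — fails.
(iii) = T OR F = true.
So (a) is satisfied (T AND T AND T).
(i) hardship waiver — met.
(ii) fee paid — fails.
(b) = T AND F = false.
So (1) is satisfied (T OR F).
(2) no code violations — met.
(a) safety training — holds.
(b) age ≥ 25 — not met.
So (3) is satisfied (T OR F).
So Overall is satisfied (T AND T AND T).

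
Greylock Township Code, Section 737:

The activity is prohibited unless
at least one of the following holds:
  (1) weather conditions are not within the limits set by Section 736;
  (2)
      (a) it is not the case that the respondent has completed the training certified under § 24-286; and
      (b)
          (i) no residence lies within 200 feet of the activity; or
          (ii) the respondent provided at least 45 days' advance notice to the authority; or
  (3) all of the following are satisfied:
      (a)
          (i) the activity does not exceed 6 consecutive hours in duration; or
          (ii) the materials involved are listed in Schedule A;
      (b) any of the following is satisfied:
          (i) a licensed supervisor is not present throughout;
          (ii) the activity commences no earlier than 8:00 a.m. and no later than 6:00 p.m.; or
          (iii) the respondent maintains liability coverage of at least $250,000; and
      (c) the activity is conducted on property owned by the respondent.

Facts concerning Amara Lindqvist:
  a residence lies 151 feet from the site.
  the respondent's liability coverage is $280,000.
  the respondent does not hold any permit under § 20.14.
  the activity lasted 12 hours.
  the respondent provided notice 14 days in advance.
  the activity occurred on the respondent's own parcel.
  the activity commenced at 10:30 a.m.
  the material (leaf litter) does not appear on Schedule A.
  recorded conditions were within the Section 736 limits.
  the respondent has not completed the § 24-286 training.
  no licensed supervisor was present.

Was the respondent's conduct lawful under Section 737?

(1) not (weather ok) — not satisfied.
(a) not (training certified) — holds.
(i) no residence in 200 ft — not satisfied.
(ii) ≥45 days' notice — not met.
(b): F OR F → false.
(2) = T AND F = false.
(i) ≤ 6 hrs duration — not satisfied.
(ii) Schedule A material — fails.
(a): F OR F → false.
(i) not (supervisor present) — satisfied.
(ii) start within hours — satisfied.
(iii) coverage ≥ $250,000 — holds.
(b): T OR T OR T → true.
(c) own property — holds.
(3) = F AND T AND T = false.
Overall = F OR F OR F = false.

No — unlawful.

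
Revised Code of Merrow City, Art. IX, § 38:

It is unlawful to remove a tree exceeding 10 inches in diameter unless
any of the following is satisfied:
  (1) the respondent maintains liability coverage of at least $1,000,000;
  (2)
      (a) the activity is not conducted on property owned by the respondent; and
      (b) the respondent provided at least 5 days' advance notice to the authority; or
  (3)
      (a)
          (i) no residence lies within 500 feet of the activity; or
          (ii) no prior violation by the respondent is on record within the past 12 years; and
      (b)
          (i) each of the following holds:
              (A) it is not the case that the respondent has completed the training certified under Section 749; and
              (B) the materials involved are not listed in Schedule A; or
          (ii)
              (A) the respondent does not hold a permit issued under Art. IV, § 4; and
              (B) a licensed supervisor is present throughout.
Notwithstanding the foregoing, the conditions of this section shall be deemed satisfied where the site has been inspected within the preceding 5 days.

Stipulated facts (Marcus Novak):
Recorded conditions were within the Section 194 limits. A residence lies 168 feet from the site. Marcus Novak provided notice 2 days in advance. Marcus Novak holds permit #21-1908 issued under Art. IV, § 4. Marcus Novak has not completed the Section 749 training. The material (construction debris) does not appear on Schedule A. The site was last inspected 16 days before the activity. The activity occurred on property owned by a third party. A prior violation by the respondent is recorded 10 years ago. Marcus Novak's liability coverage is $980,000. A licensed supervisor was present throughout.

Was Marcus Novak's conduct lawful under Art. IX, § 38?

(1) coverage ≥ $1,000,000 — not satisfied.
(a) not (own property) — met.
(b) ≥5 days' notice — not satisfied.
(2): T AND F → false.
(i) no residence in 500 ft — not satisfied.
(ii) no prior violation — fails.
So (a) is not satisfied (F OR F).
(A) not (training certified) — holds.
(B) not (Schedule A material) — satisfied.
(i): T AND T → true.
(A) not (holds permit) — not satisfied.
(B) supervisor present — holds.
So (ii) is not satisfied (F AND T).
So (b) is satisfied (T OR F).
So (3) is not satisfied (F AND T).
Overall = F OR F OR F = false.
Exception (site inspected) — not satisfied.
Result: main false OR exception false → false.

No — unlawful.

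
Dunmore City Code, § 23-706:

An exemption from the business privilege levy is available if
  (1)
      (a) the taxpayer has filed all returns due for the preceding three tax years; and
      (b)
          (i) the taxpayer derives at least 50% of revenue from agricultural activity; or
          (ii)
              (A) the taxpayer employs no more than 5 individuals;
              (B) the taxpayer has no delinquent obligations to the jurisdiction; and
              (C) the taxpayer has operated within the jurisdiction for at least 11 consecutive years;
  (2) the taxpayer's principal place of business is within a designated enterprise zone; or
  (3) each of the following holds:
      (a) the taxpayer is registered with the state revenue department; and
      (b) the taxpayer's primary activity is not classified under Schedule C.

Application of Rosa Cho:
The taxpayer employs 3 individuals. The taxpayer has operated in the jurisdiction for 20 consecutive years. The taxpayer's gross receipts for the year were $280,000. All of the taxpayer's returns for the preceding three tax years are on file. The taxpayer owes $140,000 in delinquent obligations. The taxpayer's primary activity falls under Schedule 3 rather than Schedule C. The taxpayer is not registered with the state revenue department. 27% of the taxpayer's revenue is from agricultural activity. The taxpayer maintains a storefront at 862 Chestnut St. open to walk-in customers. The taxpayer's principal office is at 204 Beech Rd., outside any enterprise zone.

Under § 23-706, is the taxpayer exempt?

(a) returns current — met.
(i) ≥50% agricultural — fails.
(A) ≤ 5 employees — satisfied.
(B) no delinquency — not satisfied.
(C) ≥ 11 yrs in jurisdiction — satisfied.
So (ii) is not satisfied (T AND F AND T).
(b): F OR F → false.
(1) = T AND F = false.
(2) in enterprise zone — not satisfied.
(a) state-registered — not met.
(b) not (Schedule C activity) — holds.
So (3) is not satisfied (F AND T).
Overall: F OR F OR F → false.

No — not exempt.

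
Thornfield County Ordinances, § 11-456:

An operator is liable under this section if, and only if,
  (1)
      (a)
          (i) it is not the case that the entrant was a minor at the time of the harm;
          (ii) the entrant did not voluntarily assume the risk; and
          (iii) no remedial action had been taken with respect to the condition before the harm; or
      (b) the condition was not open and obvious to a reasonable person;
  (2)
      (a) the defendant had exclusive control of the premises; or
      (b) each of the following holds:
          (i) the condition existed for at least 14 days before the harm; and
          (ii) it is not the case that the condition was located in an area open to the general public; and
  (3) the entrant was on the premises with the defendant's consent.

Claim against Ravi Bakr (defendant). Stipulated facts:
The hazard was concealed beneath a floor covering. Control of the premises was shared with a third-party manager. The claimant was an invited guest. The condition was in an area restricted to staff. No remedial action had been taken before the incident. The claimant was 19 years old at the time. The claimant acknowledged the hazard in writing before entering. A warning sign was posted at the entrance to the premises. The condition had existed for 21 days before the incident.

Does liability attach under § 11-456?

(i) not (entrant a minor) — satisfied.
(ii) no assumed risk — not met.
(iii) no remedial action — satisfied.
(a): T AND F AND T → false.
(b) not open/obvious — holds.
So (1) is satisfied (F OR T).
(a) exclusive control — not satisfied.
(i) condition ≥14 days old — satisfied.
(ii) not (public area) — holds.
So (b) is satisfied (T AND T).
(2): F OR T → true.
(3) consent to enter — holds.
So Overall is satisfied (T AND T AND T).

Yes — liable.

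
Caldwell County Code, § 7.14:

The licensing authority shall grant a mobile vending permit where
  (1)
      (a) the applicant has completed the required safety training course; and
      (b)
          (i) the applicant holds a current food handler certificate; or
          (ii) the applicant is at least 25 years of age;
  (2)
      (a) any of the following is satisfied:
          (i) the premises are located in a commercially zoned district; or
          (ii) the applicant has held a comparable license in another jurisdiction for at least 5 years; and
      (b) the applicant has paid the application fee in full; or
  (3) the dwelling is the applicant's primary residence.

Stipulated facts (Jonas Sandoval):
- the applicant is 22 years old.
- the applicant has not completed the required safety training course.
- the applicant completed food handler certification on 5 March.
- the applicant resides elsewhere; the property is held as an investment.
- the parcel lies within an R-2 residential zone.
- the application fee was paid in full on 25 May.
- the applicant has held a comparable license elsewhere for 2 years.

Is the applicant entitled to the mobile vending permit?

No — denied.

(a) safety training — fails.
(i) food handler cert. — holds.
(ii) age ≥ 25 — not met.
(b): T OR F → true.
(1): F AND T → false.
(i) commercially zoned — fails.
(ii) prior license ≥ 5 yr — fails.
So (a) is not satisfied (F OR F).
(b) fee paid — holds.
(2): F AND T → false.
(3) primary residence — fails.
Overall: F OR F OR F → false.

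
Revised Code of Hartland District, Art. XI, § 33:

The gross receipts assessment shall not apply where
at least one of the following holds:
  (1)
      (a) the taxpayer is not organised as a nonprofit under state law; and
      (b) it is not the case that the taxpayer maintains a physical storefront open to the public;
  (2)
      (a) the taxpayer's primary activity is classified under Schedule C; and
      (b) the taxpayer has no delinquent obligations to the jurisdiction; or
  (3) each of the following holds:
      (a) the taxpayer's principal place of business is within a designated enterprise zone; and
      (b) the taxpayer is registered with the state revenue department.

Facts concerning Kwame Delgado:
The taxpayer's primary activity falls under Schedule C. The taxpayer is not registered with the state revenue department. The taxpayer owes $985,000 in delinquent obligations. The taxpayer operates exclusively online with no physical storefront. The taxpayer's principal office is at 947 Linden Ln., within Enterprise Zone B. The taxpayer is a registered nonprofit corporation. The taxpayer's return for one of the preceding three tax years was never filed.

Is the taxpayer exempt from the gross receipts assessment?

No — not exempt.

(a) not (nonprofit) — not met.
(b) not (has storefront) — satisfied.
(1) = F AND T = false.
(a) Schedule C activity — holds.
(b) no delinquency — not satisfied.
(2) = T AND F = false.
(a) in enterprise zone — satisfied.
(b) state-registered — fails.
(3): T AND F → false.
Overall = F OR F OR F = false.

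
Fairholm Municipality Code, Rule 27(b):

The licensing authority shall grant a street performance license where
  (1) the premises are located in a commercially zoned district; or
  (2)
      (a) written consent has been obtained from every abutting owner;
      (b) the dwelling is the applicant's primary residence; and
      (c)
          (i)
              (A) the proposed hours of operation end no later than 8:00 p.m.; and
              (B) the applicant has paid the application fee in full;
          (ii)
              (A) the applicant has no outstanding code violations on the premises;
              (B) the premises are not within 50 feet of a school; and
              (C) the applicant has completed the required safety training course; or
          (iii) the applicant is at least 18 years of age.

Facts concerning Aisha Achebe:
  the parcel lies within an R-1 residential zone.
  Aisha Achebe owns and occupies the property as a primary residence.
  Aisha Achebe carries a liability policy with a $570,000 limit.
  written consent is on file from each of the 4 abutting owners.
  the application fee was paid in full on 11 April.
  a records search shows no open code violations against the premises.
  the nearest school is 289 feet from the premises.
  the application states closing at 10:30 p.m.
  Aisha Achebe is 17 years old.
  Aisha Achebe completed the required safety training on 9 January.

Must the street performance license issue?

(1) commercially zoned — not satisfied.
(a) all abutters consent — satisfied.
(b) primary residence — met.
(A) closes by 8 p.m. — not met.
(B) fee paid — holds.
So (i) is not satisfied (F AND T).
(A) no code violations — satisfied.
(B) ≥50 ft from school — met.
(C) safety training — met.
(ii): T AND T AND T → true.
(iii) age ≥ 18 — not met.
(c): F OR T OR F → true.
(2): T AND T AND T → true.
Overall = F OR T = true.

Yes — granted.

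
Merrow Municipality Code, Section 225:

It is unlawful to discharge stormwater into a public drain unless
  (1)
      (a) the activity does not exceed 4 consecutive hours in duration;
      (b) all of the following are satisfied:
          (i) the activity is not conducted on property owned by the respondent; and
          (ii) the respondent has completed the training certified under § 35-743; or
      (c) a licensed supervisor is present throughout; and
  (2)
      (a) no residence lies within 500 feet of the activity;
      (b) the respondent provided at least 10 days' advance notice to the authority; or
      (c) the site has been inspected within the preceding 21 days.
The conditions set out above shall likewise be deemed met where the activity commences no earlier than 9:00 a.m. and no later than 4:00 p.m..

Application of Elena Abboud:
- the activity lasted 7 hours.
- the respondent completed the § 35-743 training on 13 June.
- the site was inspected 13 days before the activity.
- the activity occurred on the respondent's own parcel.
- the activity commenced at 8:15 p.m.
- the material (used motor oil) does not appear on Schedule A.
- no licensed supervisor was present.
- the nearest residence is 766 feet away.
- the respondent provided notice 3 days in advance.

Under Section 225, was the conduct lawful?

(a) ≤ 4 hrs duration — not met.
(i) not (own property) — not met.
(ii) training certified — met.
(b) = F AND T = false.
(c) supervisor present — not met.
(1) = F OR F OR F = false.
(a) no residence in 500 ft — met.
(b) ≥10 days' notice — not met.
(c) site inspected — satisfied.
(2): T OR F OR T → true.
Overall: F AND T → false.
Exception (start within hours) — not satisfied.
Result: main false OR exception false → false.

No — unlawful.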